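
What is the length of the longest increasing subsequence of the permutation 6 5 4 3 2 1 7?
2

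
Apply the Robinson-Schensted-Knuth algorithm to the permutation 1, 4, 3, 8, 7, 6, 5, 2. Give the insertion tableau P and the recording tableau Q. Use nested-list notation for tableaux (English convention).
P = [[1, 2, 5], [3, 6], [4], [7], [8]], Q = [[1, 2, 4], [3, 5], [6], [7], [8]]

Insert each entry of the permutation into P by Schensted row insertion, recording in Q the position of each new cell.

Insert 1: appended to row 1. P = [[1]].
Insert 4: appended to row 1. P = [[1, 4]].
Insert 3: 3 bumps 4 from row 1; 4 starts row 2. P = [[1, 3], [4]].
Insert 8: appended to row 1. P = [[1, 3, 8], [4]].
Insert 7: 7 bumps 8 from row 1; 8 appends to row 2. P = [[1, 3, 7], [4, 8]].
Insert 6: 6 bumps 7 from row 1; 7 bumps 8 from row 2; 8 starts row 3. P = [[1, 3, 6], [4, 7], [8]].
Insert 5: 5 bumps 6 from row 1; 6 bumps 7 from row 2; 7 bumps 8 from row 3; 8 starts row 4. P = [[1, 3, 5], [4, 6], [7], [8]].
Insert 2: 2 bumps 3 from row 1; 3 bumps 4 from row 2; 4 bumps 7 from row 3; 7 bumps 8 from row 4; 8 starts row 5. P = [[1, 2, 5], [3, 6], [4], [7], [8]].

So P = [[1, 2, 5], [3, 6], [4], [7], [8]], Q = [[1, 2, 4], [3, 5], [6], [7], [8]].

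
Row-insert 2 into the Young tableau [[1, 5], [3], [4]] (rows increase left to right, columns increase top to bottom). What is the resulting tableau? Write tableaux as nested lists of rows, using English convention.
In row 1, 2 replaces 5 (the leftmost entry greater than 2); 5 is bumped to row 2. 5 is appended to row 2. The new tableau is [[1, 2], [3, 5], [4]].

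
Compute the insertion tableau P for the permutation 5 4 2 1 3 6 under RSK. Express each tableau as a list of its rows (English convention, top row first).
Insert 5: appended to row 1. P = [[5]].
Insert 4: 4 bumps 5 from row 1; 5 starts row 2. P = [[4], [5]].
Insert 2: 2 bumps 4 from row 1; 4 bumps 5 from row 2; 5 starts row 3. P = [[2], [4], [5]].
Insert 1: 1 bumps 2 from row 1; 2 bumps 4 from row 2; 4 bumps 5 from row 3; 5 starts row 4. P = [[1], [2], [4], [5]].
Insert 3: appended to row 1. P = [[1, 3], [2], [4], [5]].
Insert 6: appended to row 1. P = [[1, 3, 6], [2], [4], [5]].

So P = [[1, 3, 6], [2], [4], [5]].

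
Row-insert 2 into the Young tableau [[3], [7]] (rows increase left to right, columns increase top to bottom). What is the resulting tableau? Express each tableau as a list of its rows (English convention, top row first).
[[2], [3], [7]]

In row 1, 2 replaces 3 (the leftmost entry greater than 2); 3 is bumped to row 2. In row 2, 3 replaces 7 (the leftmost entry greater than 3); 7 is bumped to row 3. 7 starts a new row 3. The new tableau is [[2], [3], [7]].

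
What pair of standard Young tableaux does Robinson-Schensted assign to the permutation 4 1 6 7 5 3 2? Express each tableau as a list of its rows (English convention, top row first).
P = [[1, 2, 7], [3, 5], [4], [6]], Q = [[1, 3, 4], [2, 5], [6], [7]]

Insert each entry of the permutation into P by Schensted row insertion, recording in Q the position of each new cell.

Insert 4: appended to row 1. P = [[4]], Q = [[1]].
Insert 1: 1 bumps 4 from row 1; 4 starts row 2. P = [[1], [4]], Q = [[1], [2]].
Insert 6: appended to row 1. P = [[1, 6], [4]], Q = [[1, 3], [2]].
Insert 7: appended to row 1. P = [[1, 6, 7], [4]], Q = [[1, 3, 4], [2]].
Insert 5: 5 bumps 6 from row 1; 6 appends to row 2. P = [[1, 5, 7], [4, 6]], Q = [[1, 3, 4], [2, 5]].
Insert 3: 3 bumps 5 from row 1; 5 bumps 6 from row 2; 6 starts row 3. P = [[1, 3, 7], [4, 5], [6]], Q = [[1, 3, 4], [2, 5], [6]].
Insert 2: 2 bumps 3 from row 1; 3 bumps 4 from row 2; 4 bumps 6 from row 3; 6 starts row 4. P = [[1, 2, 7], [3, 5], [4], [6]], Q = [[1, 3, 4], [2, 5], [6], [7]].

So P = [[1, 2, 7], [3, 5], [4], [6]], Q = [[1, 3, 4], [2, 5], [6], [7]].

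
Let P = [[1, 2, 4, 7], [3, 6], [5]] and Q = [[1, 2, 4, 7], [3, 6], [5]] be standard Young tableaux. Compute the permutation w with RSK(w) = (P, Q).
Reverse the RSK construction: for i from n down to 1, find the cell of Q containing i, remove the entry at that cell from P, and reverse-bump it up through P; the value ejected from row 1 is w(i).

Step i=7: Q has 7 at row 1, column 4; remove that cell from P, ejecting 7. So w(7) = 7. P is now [[1, 2, 4], [3, 6], [5]].
Step i=6: Q has 6 at row 2, column 2; remove 6 from row 2 of P and reverse-bump: 6 enters row 1 and ejects 4. So w(6) = 4. P is now [[1, 2, 6], [3], [5]].
Step i=5: Q has 5 at row 3, column 1; remove 5 from row 3 of P and reverse-bump: 5 enters row 2 and ejects 3; 3 enters row 1 and ejects 2. So w(5) = 2. P is now [[1, 3, 6], [5]].
Step i=4: Q has 4 at row 1, column 3; remove that cell from P, ejecting 6. So w(4) = 6. P is now [[1, 3], [5]].
Step i=3: Q has 3 at row 2, column 1; remove 5 from row 2 of P and reverse-bump: 5 enters row 1 and ejects 3. So w(3) = 3. P is now [[1, 5]].
Step i=2: Q has 2 at row 1, column 2; remove that cell from P, ejecting 5. So w(2) = 5. P is now [[1]].
Step i=1: Q has 1 at row 1, column 1; remove that cell from P, ejecting 1. So w(1) = 1. P is now [].

So w = 1 5 3 6 2 4 7.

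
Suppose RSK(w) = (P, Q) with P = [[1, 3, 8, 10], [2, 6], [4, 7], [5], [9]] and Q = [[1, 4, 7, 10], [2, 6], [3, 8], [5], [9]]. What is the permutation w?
9 5 4 7 2 6 8 3 1 10

Reverse RSK: for i = n, n-1, ..., 1, locate i in Q, remove the corresponding corner cell from P, and reverse-bump its entry up through P; the value ejected from row 1 is w(i).

So w = 9 5 4 7 2 6 8 3 1 10.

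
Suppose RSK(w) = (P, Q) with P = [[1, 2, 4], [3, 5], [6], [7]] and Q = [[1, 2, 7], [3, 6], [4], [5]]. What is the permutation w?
3 7 6 5 1 2 4

Reverse the RSK construction: for i from n down to 1, find the cell of Q containing i, remove the entry at that cell from P, and reverse-bump it up through P; the value ejected from row 1 is w(i).

Step i=7: Q has 7 at row 1, column 3; remove that cell from P, ejecting 4. So w(7) = 4. P is now [[1, 2], [3, 5], [6], [7]].
Step i=6: Q has 6 at row 2, column 2; remove 5 from row 2 of P and reverse-bump: 5 enters row 1 and ejects 2. So w(6) = 2. P is now [[1, 5], [3], [6], [7]].
Step i=5: Q has 5 at row 4, column 1; remove 7 from row 4 of P and reverse-bump: 7 enters row 3 and ejects 6; 6 enters row 2 and ejects 3; 3 enters row 1 and ejects 1. So w(5) = 1. P is now [[3, 5], [6], [7]].
Step i=4: Q has 4 at row 3, column 1; remove 7 from row 3 of P and reverse-bump: 7 enters row 2 and ejects 6; 6 enters row 1 and ejects 5. So w(4) = 5. P is now [[3, 6], [7]].
Step i=3: Q has 3 at row 2, column 1; remove 7 from row 2 of P and reverse-bump: 7 enters row 1 and ejects 6. So w(3) = 6. P is now [[3, 7]].
Step i=2: Q has 2 at row 1, column 2; remove that cell from P, ejecting 7. So w(2) = 7. P is now [[3]].
Step i=1: Q has 1 at row 1, column 1; remove that cell from P, ejecting 3. So w(1) = 3. P is now [].

So w = 3 7 6 5 1 2 4.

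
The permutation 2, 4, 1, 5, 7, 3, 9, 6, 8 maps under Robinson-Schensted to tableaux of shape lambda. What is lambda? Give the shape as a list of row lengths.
[5, 4]

RSK row insertion gives P = [[1, 3, 5, 6, 8], [2, 4, 7, 9]], which has shape [5, 4].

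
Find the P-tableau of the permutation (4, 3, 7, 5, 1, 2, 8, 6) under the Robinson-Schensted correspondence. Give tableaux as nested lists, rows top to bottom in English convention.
After inserting 4: P = [[4]].
After inserting 3: P = [[3], [4]].
After inserting 7: P = [[3, 7], [4]].
After inserting 5: P = [[3, 5], [4, 7]].
After inserting 1: P = [[1, 5], [3, 7], [4]].
After inserting 2: P = [[1, 2], [3, 5], [4, 7]].
After inserting 8: P = [[1, 2, 8], [3, 5], [4, 7]].
After inserting 6: P = [[1, 2, 6], [3, 5, 8], [4, 7]].

So P = [[1, 2, 6], [3, 5, 8], [4, 7]].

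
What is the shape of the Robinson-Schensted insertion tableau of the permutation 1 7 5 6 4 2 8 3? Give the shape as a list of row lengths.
[4, 2, 1, 1]

RSK row insertion gives P = [[1, 2, 3, 8], [4, 6], [5], [7]], which has shape [4, 2, 1, 1].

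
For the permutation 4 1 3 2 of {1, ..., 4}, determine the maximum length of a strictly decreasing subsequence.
3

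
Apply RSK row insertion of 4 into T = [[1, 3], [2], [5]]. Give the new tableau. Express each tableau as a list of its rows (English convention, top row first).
4 is larger than every entry of row 1, so it is appended to row 1. The new tableau is [[1, 3, 4], [2], [5]].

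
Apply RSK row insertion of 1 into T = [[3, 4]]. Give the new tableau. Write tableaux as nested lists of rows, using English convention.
In row 1, 1 replaces 3 (the leftmost entry greater than 1); 3 is bumped to row 2. 3 starts a new row 2. The new tableau is [[1, 4], [3]].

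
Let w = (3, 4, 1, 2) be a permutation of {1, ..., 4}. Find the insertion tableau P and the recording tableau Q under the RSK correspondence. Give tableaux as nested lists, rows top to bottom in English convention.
P = [[1, 2], [3, 4]], Q = [[1, 2], [3, 4]]

Insert each entry of the permutation into P by Schensted row insertion, recording in Q the position of each new cell.

Insert 3: appended to row 1. P = [[3]].
Insert 4: appended to row 1. P = [[3, 4]].
Insert 1: 1 bumps 3 from row 1; 3 starts row 2. P = [[1, 4], [3]].
Insert 2: 2 bumps 4 from row 1; 4 appends to row 2. P = [[1, 2], [3, 4]].

So P = [[1, 2], [3, 4]], Q = [[1, 2], [3, 4]].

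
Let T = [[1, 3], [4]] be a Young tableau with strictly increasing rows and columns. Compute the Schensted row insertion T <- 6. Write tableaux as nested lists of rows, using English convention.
[[1, 3, 6], [4]]

6 is larger than every entry of row 1, so it is appended to row 1. The new tableau is [[1, 3, 6], [4]].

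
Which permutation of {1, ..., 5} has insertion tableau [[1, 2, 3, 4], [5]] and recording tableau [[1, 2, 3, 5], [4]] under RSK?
Reverse the RSK construction: for i from n down to 1, find the cell of Q containing i, remove the entry at that cell from P, and reverse-bump it up through P; the value ejected from row 1 is w(i).

Step i=5: Q has 5 at row 1, column 4; remove that cell from P, ejecting 4. So w(5) = 4. P is now [[1, 2, 3], [5]].
Step i=4: Q has 4 at row 2, column 1; remove 5 from row 2 of P and reverse-bump: 5 enters row 1 and ejects 3. So w(4) = 3. P is now [[1, 2, 5]].
Step i=3: Q has 3 at row 1, column 3; remove that cell from P, ejecting 5. So w(3) = 5. P is now [[1, 2]].
Step i=2: Q has 2 at row 1, column 2; remove that cell from P, ejecting 2. So w(2) = 2. P is now [[1]].
Step i=1: Q has 1 at row 1, column 1; remove that cell from P, ejecting 1. So w(1) = 1. P is now [].

So w = 1 2 5 3 4.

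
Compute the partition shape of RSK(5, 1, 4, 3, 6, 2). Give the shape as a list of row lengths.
Row-insert each entry into an empty tableau.

After inserting 5: P = [[5]].
After inserting 1: P = [[1], [5]].
After inserting 4: P = [[1, 4], [5]].
After inserting 3: P = [[1, 3], [4], [5]].
After inserting 6: P = [[1, 3, 6], [4], [5]].
After inserting 2: P = [[1, 2, 6], [3], [4], [5]].

The final insertion tableau P = [[1, 2, 6], [3], [4], [5]] has shape [3, 1, 1, 1].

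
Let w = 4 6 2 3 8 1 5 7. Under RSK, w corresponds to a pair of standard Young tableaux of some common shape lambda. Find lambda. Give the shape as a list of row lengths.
Row-insert each entry into an empty tableau.

After inserting 4: P = [[4]].
After inserting 6: P = [[4, 6]].
After inserting 2: P = [[2, 6], [4]].
After inserting 3: P = [[2, 3], [4, 6]].
After inserting 8: P = [[2, 3, 8], [4, 6]].
After inserting 1: P = [[1, 3, 8], [2, 6], [4]].
After inserting 5: P = [[1, 3, 5], [2, 6, 8], [4]].
After inserting 7: P = [[1, 3, 5, 7], [2, 6, 8], [4]].

The final insertion tableau P = [[1, 3, 5, 7], [2, 6, 8], [4]] has shape [4, 3, 1].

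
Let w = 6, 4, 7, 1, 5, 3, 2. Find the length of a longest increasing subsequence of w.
2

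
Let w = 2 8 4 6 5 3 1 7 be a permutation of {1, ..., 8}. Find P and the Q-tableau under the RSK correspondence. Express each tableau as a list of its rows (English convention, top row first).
P = [[1, 3, 5, 7], [2], [4], [6], [8]], Q = [[1, 2, 4, 8], [3], [5], [6], [7]]

Insert each entry of the permutation into P by Schensted row insertion, recording in Q the position of each new cell.

Insert 2: appended to row 1. P = [[2]].
Insert 8: appended to row 1. P = [[2, 8]].
Insert 4: 4 bumps 8 from row 1; 8 starts row 2. P = [[2, 4], [8]].
Insert 6: appended to row 1. P = [[2, 4, 6], [8]].
Insert 5: 5 bumps 6 from row 1; 6 bumps 8 from row 2; 8 starts row 3. P = [[2, 4, 5], [6], [8]].
Insert 3: 3 bumps 4 from row 1; 4 bumps 6 from row 2; 6 bumps 8 from row 3; 8 starts row 4. P = [[2, 3, 5], [4], [6], [8]].
Insert 1: 1 bumps 2 from row 1; 2 bumps 4 from row 2; 4 bumps 6 from row 3; 6 bumps 8 from row 4; 8 starts row 5. P = [[1, 3, 5], [2], [4], [6], [8]].
Insert 7: appended to row 1. P = [[1, 3, 5, 7], [2], [4], [6], [8]].

So P = [[1, 3, 5, 7], [2], [4], [6], [8]], Q = [[1, 2, 4, 8], [3], [5], [6], [7]].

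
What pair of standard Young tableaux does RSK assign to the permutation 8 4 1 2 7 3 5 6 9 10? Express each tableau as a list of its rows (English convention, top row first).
Insert each entry of the permutation into P by Schensted row insertion, recording in Q the position of each new cell.

Insert 8: appended to row 1. P = [[8]], Q = [[1]].
Insert 4: 4 bumps 8 from row 1; 8 starts row 2. P = [[4], [8]], Q = [[1], [2]].
Insert 1: 1 bumps 4 from row 1; 4 bumps 8 from row 2; 8 starts row 3. P = [[1], [4], [8]], Q = [[1], [2], [3]].
Insert 2: appended to row 1. P = [[1, 2], [4], [8]], Q = [[1, 4], [2], [3]].
Insert 7: appended to row 1. P = [[1, 2, 7], [4], [8]], Q = [[1, 4, 5], [2], [3]].
Insert 3: 3 bumps 7 from row 1; 7 appends to row 2. P = [[1, 2, 3], [4, 7], [8]], Q = [[1, 4, 5], [2, 6], [3]].
Insert 5: appended to row 1. P = [[1, 2, 3, 5], [4, 7], [8]], Q = [[1, 4, 5, 7], [2, 6], [3]].
Insert 6: appended to row 1. P = [[1, 2, 3, 5, 6], [4, 7], [8]], Q = [[1, 4, 5, 7, 8], [2, 6], [3]].
Insert 9: appended to row 1. P = [[1, 2, 3, 5, 6, 9], [4, 7], [8]], Q = [[1, 4, 5, 7, 8, 9], [2, 6], [3]].
Insert 10: appended to row 1. P = [[1, 2, 3, 5, 6, 9, 10], [4, 7], [8]], Q = [[1, 4, 5, 7, 8, 9, 10], [2, 6], [3]].

So P = [[1, 2, 3, 5, 6, 9, 10], [4, 7], [8]], Q = [[1, 4, 5, 7, 8, 9, 10], [2, 6], [3]].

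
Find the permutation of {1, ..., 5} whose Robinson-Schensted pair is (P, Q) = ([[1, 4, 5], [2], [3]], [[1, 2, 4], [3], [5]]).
Reverse the RSK construction: for i from n down to 1, find the cell of Q containing i, remove the entry at that cell from P, and reverse-bump it up through P; the value ejected from row 1 is w(i).

Step i=5: Q has 5 at row 3, column 1; remove 3 from row 3 of P and reverse-bump: 3 enters row 2 and ejects 2; 2 enters row 1 and ejects 1. So w(5) = 1. P is now [[2, 4, 5], [3]].
Step i=4: Q has 4 at row 1, column 3; remove that cell from P, ejecting 5. So w(4) = 5. P is now [[2, 4], [3]].
Step i=3: Q has 3 at row 2, column 1; remove 3 from row 2 of P and reverse-bump: 3 enters row 1 and ejects 2. So w(3) = 2. P is now [[3, 4]].
Step i=2: Q has 2 at row 1, column 2; remove that cell from P, ejecting 4. So w(2) = 4. P is now [[3]].
Step i=1: Q has 1 at row 1, column 1; remove that cell from P, ejecting 3. So w(1) = 3. P is now [].

So w = 3 4 2 5 1.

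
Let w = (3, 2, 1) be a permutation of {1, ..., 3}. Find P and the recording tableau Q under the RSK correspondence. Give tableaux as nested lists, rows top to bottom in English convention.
Insert each entry of the permutation into P by Schensted row insertion, recording in Q the position of each new cell.

Insert 3: appended to row 1. P = [[3]].
Insert 2: 2 bumps 3 from row 1; 3 starts row 2. P = [[2], [3]].
Insert 1: 1 bumps 2 from row 1; 2 bumps 3 from row 2; 3 starts row 3. P = [[1], [2], [3]].

So P = [[1], [2], [3]], Q = [[1], [2], [3]].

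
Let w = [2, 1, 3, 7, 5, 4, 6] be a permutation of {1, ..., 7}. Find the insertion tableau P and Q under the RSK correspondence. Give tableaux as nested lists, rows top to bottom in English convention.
P = [[1, 3, 4, 6], [2, 5], [7]], Q = [[1, 3, 4, 7], [2, 5], [6]]

Insert each entry of the permutation into P by Schensted row insertion, recording in Q the position of each new cell.

Insert 2: appended to row 1. P = [[2]], Q = [[1]].
Insert 1: 1 bumps 2 from row 1; 2 starts row 2. P = [[1], [2]], Q = [[1], [2]].
Insert 3: appended to row 1. P = [[1, 3], [2]], Q = [[1, 3], [2]].
Insert 7: appended to row 1. P = [[1, 3, 7], [2]], Q = [[1, 3, 4], [2]].
Insert 5: 5 bumps 7 from row 1; 7 appends to row 2. P = [[1, 3, 5], [2, 7]], Q = [[1, 3, 4], [2, 5]].
Insert 4: 4 bumps 5 from row 1; 5 bumps 7 from row 2; 7 starts row 3. P = [[1, 3, 4], [2, 5], [7]], Q = [[1, 3, 4], [2, 5], [6]].
Insert 6: appended to row 1. P = [[1, 3, 4, 6], [2, 5], [7]], Q = [[1, 3, 4, 7], [2, 5], [6]].

So P = [[1, 3, 4, 6], [2, 5], [7]], Q = [[1, 3, 4, 7], [2, 5], [6]].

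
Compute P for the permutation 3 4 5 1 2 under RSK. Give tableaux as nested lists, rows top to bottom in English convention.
Insert 3: appended to row 1. P = [[3]].
Insert 4: appended to row 1. P = [[3, 4]].
Insert 5: appended to row 1. P = [[3, 4, 5]].
Insert 1: 1 bumps 3 from row 1; 3 starts row 2. P = [[1, 4, 5], [3]].
Insert 2: 2 bumps 4 from row 1; 4 appends to row 2. P = [[1, 2, 5], [3, 4]].

So P = [[1, 2, 5], [3, 4]].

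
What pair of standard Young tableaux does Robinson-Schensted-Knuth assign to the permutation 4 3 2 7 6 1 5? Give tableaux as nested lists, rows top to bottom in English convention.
Insert each entry of the permutation into P by Schensted row insertion, recording in Q the position of each new cell.

After inserting 4: P = [[4]].
After inserting 3: P = [[3], [4]].
After inserting 2: P = [[2], [3], [4]].
After inserting 7: P = [[2, 7], [3], [4]].
After inserting 6: P = [[2, 6], [3, 7], [4]].
After inserting 1: P = [[1, 6], [2, 7], [3], [4]].
After inserting 5: P = [[1, 5], [2, 6], [3, 7], [4]].

So P = [[1, 5], [2, 6], [3, 7], [4]], Q = [[1, 4], [2, 5], [3, 7], [6]].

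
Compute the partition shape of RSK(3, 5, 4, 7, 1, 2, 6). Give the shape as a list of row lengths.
Row-insert each entry into an empty tableau.

After inserting 3: P = [[3]].
After inserting 5: P = [[3, 5]].
After inserting 4: P = [[3, 4], [5]].
After inserting 7: P = [[3, 4, 7], [5]].
After inserting 1: P = [[1, 4, 7], [3], [5]].
After inserting 2: P = [[1, 2, 7], [3, 4], [5]].
After inserting 6: P = [[1, 2, 6], [3, 4, 7], [5]].

The final insertion tableau P = [[1, 2, 6], [3, 4, 7], [5]] has shape [3, 3, 1].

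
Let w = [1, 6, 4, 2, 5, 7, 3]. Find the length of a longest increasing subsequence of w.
4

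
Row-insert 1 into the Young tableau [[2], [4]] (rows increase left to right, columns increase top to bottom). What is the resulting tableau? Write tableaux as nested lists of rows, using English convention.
In row 1, 1 replaces 2 (the leftmost entry greater than 1); 2 is bumped to row 2. In row 2, 2 replaces 4 (the leftmost entry greater than 2); 4 is bumped to row 3. 4 starts a new row 3. The new tableau is [[1], [2], [4]].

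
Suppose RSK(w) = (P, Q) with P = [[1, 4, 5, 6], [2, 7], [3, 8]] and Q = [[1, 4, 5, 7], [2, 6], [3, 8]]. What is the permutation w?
3 2 1 4 8 5 7 6

Reverse RSK: for i = n, n-1, ..., 1, locate i in Q, remove the corresponding corner cell from P, and reverse-bump its entry up through P; the value ejected from row 1 is w(i).

So w = 3 2 1 4 8 5 7 6.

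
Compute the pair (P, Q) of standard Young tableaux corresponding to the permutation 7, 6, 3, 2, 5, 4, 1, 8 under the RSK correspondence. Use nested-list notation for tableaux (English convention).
P = [[1, 4, 8], [2, 5], [3], [6], [7]], Q = [[1, 5, 8], [2, 6], [3], [4], [7]]

Insert each entry of the permutation into P by Schensted row insertion, recording in Q the position of each new cell.

Insert 7: appended to row 1. P = [[7]], Q = [[1]].
Insert 6: 6 bumps 7 from row 1; 7 starts row 2. P = [[6], [7]], Q = [[1], [2]].
Insert 3: 3 bumps 6 from row 1; 6 bumps 7 from row 2; 7 starts row 3. P = [[3], [6], [7]], Q = [[1], [2], [3]].
Insert 2: 2 bumps 3 from row 1; 3 bumps 6 from row 2; 6 bumps 7 from row 3; 7 starts row 4. P = [[2], [3], [6], [7]], Q = [[1], [2], [3], [4]].
Insert 5: appended to row 1. P = [[2, 5], [3], [6], [7]], Q = [[1, 5], [2], [3], [4]].
Insert 4: 4 bumps 5 from row 1; 5 appends to row 2. P = [[2, 4], [3, 5], [6], [7]], Q = [[1, 5], [2, 6], [3], [4]].
Insert 1: 1 bumps 2 from row 1; 2 bumps 3 from row 2; 3 bumps 6 from row 3; 6 bumps 7 from row 4; 7 starts row 5. P = [[1, 4], [2, 5], [3], [6], [7]], Q = [[1, 5], [2, 6], [3], [4], [7]].
Insert 8: appended to row 1. P = [[1, 4, 8], [2, 5], [3], [6], [7]], Q = [[1, 5, 8], [2, 6], [3], [4], [7]].

So P = [[1, 4, 8], [2, 5], [3], [6], [7]], Q = [[1, 5, 8], [2, 6], [3], [4], [7]].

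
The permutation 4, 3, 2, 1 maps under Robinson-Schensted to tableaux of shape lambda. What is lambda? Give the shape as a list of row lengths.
Row-insert each entry into an empty tableau.

After inserting 4: P = [[4]].
After inserting 3: P = [[3], [4]].
After inserting 2: P = [[2], [3], [4]].
After inserting 1: P = [[1], [2], [3], [4]].

The final insertion tableau P = [[1], [2], [3], [4]] has shape [1, 1, 1, 1].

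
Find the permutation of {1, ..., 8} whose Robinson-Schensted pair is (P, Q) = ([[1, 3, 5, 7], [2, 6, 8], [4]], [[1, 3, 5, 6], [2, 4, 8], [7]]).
4 2 6 3 5 8 1 7

Reverse RSK: for i = n, n-1, ..., 1, locate i in Q, remove the corresponding corner cell from P, and reverse-bump its entry up through P; the value ejected from row 1 is w(i).

So w = 4 2 6 3 5 8 1 7.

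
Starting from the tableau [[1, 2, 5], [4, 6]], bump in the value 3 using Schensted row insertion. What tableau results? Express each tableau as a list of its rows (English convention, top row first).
In row 1, 3 replaces 5 (the leftmost entry greater than 3); 5 is bumped to row 2. In row 2, 5 replaces 6 (the leftmost entry greater than 5); 6 is bumped to row 3. 6 starts a new row 3. The new tableau is [[1, 2, 3], [4, 5], [6]].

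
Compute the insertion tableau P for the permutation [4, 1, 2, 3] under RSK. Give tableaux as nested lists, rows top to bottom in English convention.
P = [[1, 2, 3], [4]]

Insert 4: appended to row 1. P = [[4]].
Insert 1: 1 bumps 4 from row 1; 4 starts row 2. P = [[1], [4]].
Insert 2: appended to row 1. P = [[1, 2], [4]].
Insert 3: appended to row 1. P = [[1, 2, 3], [4]].

So P = [[1, 2, 3], [4]].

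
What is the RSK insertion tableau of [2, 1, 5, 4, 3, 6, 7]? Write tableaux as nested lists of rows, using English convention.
After inserting 2: P = [[2]].
After inserting 1: P = [[1], [2]].
After inserting 5: P = [[1, 5], [2]].
After inserting 4: P = [[1, 4], [2, 5]].
After inserting 3: P = [[1, 3], [2, 4], [5]].
After inserting 6: P = [[1, 3, 6], [2, 4], [5]].
After inserting 7: P = [[1, 3, 6, 7], [2, 4], [5]].

So P = [[1, 3, 6, 7], [2, 4], [5]].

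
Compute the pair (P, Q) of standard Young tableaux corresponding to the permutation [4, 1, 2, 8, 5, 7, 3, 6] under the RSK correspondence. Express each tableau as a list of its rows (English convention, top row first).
P = [[1, 2, 3, 6], [4, 5, 7], [8]], Q = [[1, 3, 4, 6], [2, 5, 8], [7]]

Insert each entry of the permutation into P by Schensted row insertion, recording in Q the position of each new cell.

Insert 4: appended to row 1. P = [[4]].
Insert 1: 1 bumps 4 from row 1; 4 starts row 2. P = [[1], [4]].
Insert 2: appended to row 1. P = [[1, 2], [4]].
Insert 8: appended to row 1. P = [[1, 2, 8], [4]].
Insert 5: 5 bumps 8 from row 1; 8 appends to row 2. P = [[1, 2, 5], [4, 8]].
Insert 7: appended to row 1. P = [[1, 2, 5, 7], [4, 8]].
Insert 3: 3 bumps 5 from row 1; 5 bumps 8 from row 2; 8 starts row 3. P = [[1, 2, 3, 7], [4, 5], [8]].
Insert 6: 6 bumps 7 from row 1; 7 appends to row 2. P = [[1, 2, 3, 6], [4, 5, 7], [8]].

So P = [[1, 2, 3, 6], [4, 5, 7], [8]], Q = [[1, 3, 4, 6], [2, 5, 8], [7]].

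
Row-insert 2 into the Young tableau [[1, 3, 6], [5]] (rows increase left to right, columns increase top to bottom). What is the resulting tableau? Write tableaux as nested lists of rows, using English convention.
In row 1, 2 replaces 3 (the leftmost entry greater than 2); 3 is bumped to row 2. In row 2, 3 replaces 5 (the leftmost entry greater than 3); 5 is bumped to row 3. 5 starts a new row 3. The new tableau is [[1, 2, 6], [3], [5]].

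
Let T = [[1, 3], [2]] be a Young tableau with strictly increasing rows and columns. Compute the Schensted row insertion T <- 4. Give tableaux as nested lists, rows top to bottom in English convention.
[[1, 3, 4], [2]]

4 is larger than every entry of row 1, so it is appended to row 1. The new tableau is [[1, 3, 4], [2]].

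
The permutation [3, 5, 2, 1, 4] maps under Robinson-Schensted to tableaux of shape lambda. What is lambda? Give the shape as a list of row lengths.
Row-insert each entry into an empty tableau.

After inserting 3: P = [[3]].
After inserting 5: P = [[3, 5]].
After inserting 2: P = [[2, 5], [3]].
After inserting 1: P = [[1, 5], [2], [3]].
After inserting 4: P = [[1, 4], [2, 5], [3]].

The final insertion tableau P = [[1, 4], [2, 5], [3]] has shape [2, 2, 1].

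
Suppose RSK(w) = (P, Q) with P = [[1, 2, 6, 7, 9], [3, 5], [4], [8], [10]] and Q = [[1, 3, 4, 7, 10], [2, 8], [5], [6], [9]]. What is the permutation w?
Reverse the RSK construction: for i from n down to 1, find the cell of Q containing i, remove the entry at that cell from P, and reverse-bump it up through P; the value ejected from row 1 is w(i).

Step i=10: Q has 10 at row 1, column 5; remove that cell from P, ejecting 9. So w(10) = 9. P is now [[1, 2, 6, 7], [3, 5], [4], [8], [10]].
Step i=9: Q has 9 at row 5, column 1; remove 10 from row 5 of P and reverse-bump: 10 enters row 4 and ejects 8; 8 enters row 3 and ejects 4; 4 enters row 2 and ejects 3; 3 enters row 1 and ejects 2. So w(9) = 2. P is now [[1, 3, 6, 7], [4, 5], [8], [10]].
Step i=8: Q has 8 at row 2, column 2; remove 5 from row 2 of P and reverse-bump: 5 enters row 1 and ejects 3. So w(8) = 3. P is now [[1, 5, 6, 7], [4], [8], [10]].
Step i=7: Q has 7 at row 1, column 4; remove that cell from P, ejecting 7. So w(7) = 7. P is now [[1, 5, 6], [4], [8], [10]].
Step i=6: Q has 6 at row 4, column 1; remove 10 from row 4 of P and reverse-bump: 10 enters row 3 and ejects 8; 8 enters row 2 and ejects 4; 4 enters row 1 and ejects 1. So w(6) = 1. P is now [[4, 5, 6], [8], [10]].
Step i=5: Q has 5 at row 3, column 1; remove 10 from row 3 of P and reverse-bump: 10 enters row 2 and ejects 8; 8 enters row 1 and ejects 6. So w(5) = 6. P is now [[4, 5, 8], [10]].
Step i=4: Q has 4 at row 1, column 3; remove that cell from P, ejecting 8. So w(4) = 8. P is now [[4, 5], [10]].
Step i=3: Q has 3 at row 1, column 2; remove that cell from P, ejecting 5. So w(3) = 5. P is now [[4], [10]].
Step i=2: Q has 2 at row 2, column 1; remove 10 from row 2 of P and reverse-bump: 10 enters row 1 and ejects 4. So w(2) = 4. P is now [[10]].
Step i=1: Q has 1 at row 1, column 1; remove that cell from P, ejecting 10. So w(1) = 10. P is now [].

So w = 10 4 5 8 6 1 7 3 2 9.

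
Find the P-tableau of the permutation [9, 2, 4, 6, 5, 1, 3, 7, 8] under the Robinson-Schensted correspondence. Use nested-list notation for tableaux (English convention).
P = [[1, 3, 5, 7, 8], [2, 4], [6], [9]]

After inserting 9: P = [[9]].
After inserting 2: P = [[2], [9]].
After inserting 4: P = [[2, 4], [9]].
After inserting 6: P = [[2, 4, 6], [9]].
After inserting 5: P = [[2, 4, 5], [6], [9]].
After inserting 1: P = [[1, 4, 5], [2], [6], [9]].
After inserting 3: P = [[1, 3, 5], [2, 4], [6], [9]].
After inserting 7: P = [[1, 3, 5, 7], [2, 4], [6], [9]].
After inserting 8: P = [[1, 3, 5, 7, 8], [2, 4], [6], [9]].

So P = [[1, 3, 5, 7, 8], [2, 4], [6], [9]].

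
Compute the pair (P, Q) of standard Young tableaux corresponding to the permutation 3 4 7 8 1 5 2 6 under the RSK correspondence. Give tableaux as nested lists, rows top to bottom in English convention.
P = [[1, 2, 5, 6], [3, 4, 8], [7]], Q = [[1, 2, 3, 4], [5, 6, 8], [7]]

Insert each entry of the permutation into P by Schensted row insertion, recording in Q the position of each new cell.

Insert 3: appended to row 1. P = [[3]].
Insert 4: appended to row 1. P = [[3, 4]].
Insert 7: appended to row 1. P = [[3, 4, 7]].
Insert 8: appended to row 1. P = [[3, 4, 7, 8]].
Insert 1: 1 bumps 3 from row 1; 3 starts row 2. P = [[1, 4, 7, 8], [3]].
Insert 5: 5 bumps 7 from row 1; 7 appends to row 2. P = [[1, 4, 5, 8], [3, 7]].
Insert 2: 2 bumps 4 from row 1; 4 bumps 7 from row 2; 7 starts row 3. P = [[1, 2, 5, 8], [3, 4], [7]].
Insert 6: 6 bumps 8 from row 1; 8 appends to row 2. P = [[1, 2, 5, 6], [3, 4, 8], [7]].

So P = [[1, 2, 5, 6], [3, 4, 8], [7]], Q = [[1, 2, 3, 4], [5, 6, 8], [7]].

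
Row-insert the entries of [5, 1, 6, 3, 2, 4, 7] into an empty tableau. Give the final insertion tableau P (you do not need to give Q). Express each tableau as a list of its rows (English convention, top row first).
P = [[1, 2, 4, 7], [3, 6], [5]]

Insert 5: appended to row 1. P = [[5]].
Insert 1: 1 bumps 5 from row 1; 5 starts row 2. P = [[1], [5]].
Insert 6: appended to row 1. P = [[1, 6], [5]].
Insert 3: 3 bumps 6 from row 1; 6 appends to row 2. P = [[1, 3], [5, 6]].
Insert 2: 2 bumps 3 from row 1; 3 bumps 5 from row 2; 5 starts row 3. P = [[1, 2], [3, 6], [5]].
Insert 4: appended to row 1. P = [[1, 2, 4], [3, 6], [5]].
Insert 7: appended to row 1. P = [[1, 2, 4, 7], [3, 6], [5]].

So P = [[1, 2, 4, 7], [3, 6], [5]].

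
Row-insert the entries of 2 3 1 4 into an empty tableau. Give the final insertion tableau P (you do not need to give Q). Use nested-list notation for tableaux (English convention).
After inserting 2: P = [[2]].
After inserting 3: P = [[2, 3]].
After inserting 1: P = [[1, 3], [2]].
After inserting 4: P = [[1, 3, 4], [2]].

So P = [[1, 3, 4], [2]].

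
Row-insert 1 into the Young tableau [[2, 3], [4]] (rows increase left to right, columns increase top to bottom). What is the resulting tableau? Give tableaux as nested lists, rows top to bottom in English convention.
[[1, 3], [2], [4]]

In row 1, 1 replaces 2 (the leftmost entry greater than 1); 2 is bumped to row 2. In row 2, 2 replaces 4 (the leftmost entry greater than 2); 4 is bumped to row 3. 4 starts a new row 3. The new tableau is [[1, 3], [2], [4]].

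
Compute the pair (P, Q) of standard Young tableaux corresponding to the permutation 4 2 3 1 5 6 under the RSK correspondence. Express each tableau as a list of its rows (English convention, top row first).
Insert each entry of the permutation into P by Schensted row insertion, recording in Q the position of each new cell.

Insert 4: appended to row 1. P = [[4]].
Insert 2: 2 bumps 4 from row 1; 4 starts row 2. P = [[2], [4]].
Insert 3: appended to row 1. P = [[2, 3], [4]].
Insert 1: 1 bumps 2 from row 1; 2 bumps 4 from row 2; 4 starts row 3. P = [[1, 3], [2], [4]].
Insert 5: appended to row 1. P = [[1, 3, 5], [2], [4]].
Insert 6: appended to row 1. P = [[1, 3, 5, 6], [2], [4]].

So P = [[1, 3, 5, 6], [2], [4]], Q = [[1, 3, 5, 6], [2], [4]].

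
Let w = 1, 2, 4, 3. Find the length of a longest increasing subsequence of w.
3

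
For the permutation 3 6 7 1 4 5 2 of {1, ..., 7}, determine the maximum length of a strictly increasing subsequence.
3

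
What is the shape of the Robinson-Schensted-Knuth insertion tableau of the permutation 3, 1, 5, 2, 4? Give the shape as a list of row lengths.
[3, 2]

Row-insert each entry into an empty tableau.

After inserting 3: P = [[3]].
After inserting 1: P = [[1], [3]].
After inserting 5: P = [[1, 5], [3]].
After inserting 2: P = [[1, 2], [3, 5]].
After inserting 4: P = [[1, 2, 4], [3, 5]].

The final insertion tableau P = [[1, 2, 4], [3, 5]] has shape [3, 2].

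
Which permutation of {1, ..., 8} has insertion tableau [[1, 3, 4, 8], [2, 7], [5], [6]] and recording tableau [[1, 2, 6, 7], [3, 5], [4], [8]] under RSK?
6 7 5 2 3 4 8 1

Reverse the RSK construction: for i from n down to 1, find the cell of Q containing i, remove the entry at that cell from P, and reverse-bump it up through P; the value ejected from row 1 is w(i).

Step i=8: Q has 8 at row 4, column 1; remove 6 from row 4 of P and reverse-bump: 6 enters row 3 and ejects 5; 5 enters row 2 and ejects 2; 2 enters row 1 and ejects 1. So w(8) = 1. P is now [[2, 3, 4, 8], [5, 7], [6]].
Step i=7: Q has 7 at row 1, column 4; remove that cell from P, ejecting 8. So w(7) = 8. P is now [[2, 3, 4], [5, 7], [6]].
Step i=6: Q has 6 at row 1, column 3; remove that cell from P, ejecting 4. So w(6) = 4. P is now [[2, 3], [5, 7], [6]].
Step i=5: Q has 5 at row 2, column 2; remove 7 from row 2 of P and reverse-bump: 7 enters row 1 and ejects 3. So w(5) = 3. P is now [[2, 7], [5], [6]].
Step i=4: Q has 4 at row 3, column 1; remove 6 from row 3 of P and reverse-bump: 6 enters row 2 and ejects 5; 5 enters row 1 and ejects 2. So w(4) = 2. P is now [[5, 7], [6]].
Step i=3: Q has 3 at row 2, column 1; remove 6 from row 2 of P and reverse-bump: 6 enters row 1 and ejects 5. So w(3) = 5. P is now [[6, 7]].
Step i=2: Q has 2 at row 1, column 2; remove that cell from P, ejecting 7. So w(2) = 7. P is now [[6]].
Step i=1: Q has 1 at row 1, column 1; remove that cell from P, ejecting 6. So w(1) = 6. P is now [].

So w = 6 7 5 2 3 4 8 1.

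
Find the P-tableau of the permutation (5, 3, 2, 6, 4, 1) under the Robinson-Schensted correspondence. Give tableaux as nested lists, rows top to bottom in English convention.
P = [[1, 4], [2, 6], [3], [5]]

Insert 5: appended to row 1. P = [[5]].
Insert 3: 3 bumps 5 from row 1; 5 starts row 2. P = [[3], [5]].
Insert 2: 2 bumps 3 from row 1; 3 bumps 5 from row 2; 5 starts row 3. P = [[2], [3], [5]].
Insert 6: appended to row 1. P = [[2, 6], [3], [5]].
Insert 4: 4 bumps 6 from row 1; 6 appends to row 2. P = [[2, 4], [3, 6], [5]].
Insert 1: 1 bumps 2 from row 1; 2 bumps 3 from row 2; 3 bumps 5 from row 3; 5 starts row 4. P = [[1, 4], [2, 6], [3], [5]].

So P = [[1, 4], [2, 6], [3], [5]].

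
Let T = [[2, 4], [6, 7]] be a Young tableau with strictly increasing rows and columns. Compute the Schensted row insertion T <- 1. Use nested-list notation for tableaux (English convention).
[[1, 4], [2, 7], [6]]

In row 1, 1 replaces 2 (the leftmost entry greater than 1); 2 is bumped to row 2. In row 2, 2 replaces 6 (the leftmost entry greater than 2); 6 is bumped to row 3. 6 starts a new row 3. The new tableau is [[1, 4], [2, 7], [6]].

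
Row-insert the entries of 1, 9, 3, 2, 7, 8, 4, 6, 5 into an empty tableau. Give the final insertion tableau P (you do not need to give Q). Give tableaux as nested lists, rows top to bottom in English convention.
After inserting 1: P = [[1]].
After inserting 9: P = [[1, 9]].
After inserting 3: P = [[1, 3], [9]].
After inserting 2: P = [[1, 2], [3], [9]].
After inserting 7: P = [[1, 2, 7], [3], [9]].
After inserting 8: P = [[1, 2, 7, 8], [3], [9]].
After inserting 4: P = [[1, 2, 4, 8], [3, 7], [9]].
After inserting 6: P = [[1, 2, 4, 6], [3, 7, 8], [9]].
After inserting 5: P = [[1, 2, 4, 5], [3, 6, 8], [7], [9]].

So P = [[1, 2, 4, 5], [3, 6, 8], [7], [9]].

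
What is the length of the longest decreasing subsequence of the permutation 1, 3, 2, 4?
2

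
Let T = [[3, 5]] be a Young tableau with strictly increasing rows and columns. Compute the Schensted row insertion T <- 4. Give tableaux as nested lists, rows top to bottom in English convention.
In row 1, 4 replaces 5 (the leftmost entry greater than 4); 5 is bumped to row 2. 5 starts a new row 2. The new tableau is [[3, 4], [5]].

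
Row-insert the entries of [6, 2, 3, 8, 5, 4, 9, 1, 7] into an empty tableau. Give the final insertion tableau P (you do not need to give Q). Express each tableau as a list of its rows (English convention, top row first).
P = [[1, 3, 4, 7], [2, 8, 9], [5], [6]]

Insert 6: appended to row 1. P = [[6]].
Insert 2: 2 bumps 6 from row 1; 6 starts row 2. P = [[2], [6]].
Insert 3: appended to row 1. P = [[2, 3], [6]].
Insert 8: appended to row 1. P = [[2, 3, 8], [6]].
Insert 5: 5 bumps 8 from row 1; 8 appends to row 2. P = [[2, 3, 5], [6, 8]].
Insert 4: 4 bumps 5 from row 1; 5 bumps 6 from row 2; 6 starts row 3. P = [[2, 3, 4], [5, 8], [6]].
Insert 9: appended to row 1. P = [[2, 3, 4, 9], [5, 8], [6]].
Insert 1: 1 bumps 2 from row 1; 2 bumps 5 from row 2; 5 bumps 6 from row 3; 6 starts row 4. P = [[1, 3, 4, 9], [2, 8], [5], [6]].
Insert 7: 7 bumps 9 from row 1; 9 appends to row 2. P = [[1, 3, 4, 7], [2, 8, 9], [5], [6]].

So P = [[1, 3, 4, 7], [2, 8, 9], [5], [6]].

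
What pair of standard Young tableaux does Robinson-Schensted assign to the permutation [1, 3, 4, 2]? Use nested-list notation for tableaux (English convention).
Insert each entry of the permutation into P by Schensted row insertion, recording in Q the position of each new cell.

Insert 1: appended to row 1. P = [[1]], Q = [[1]].
Insert 3: appended to row 1. P = [[1, 3]], Q = [[1, 2]].
Insert 4: appended to row 1. P = [[1, 3, 4]], Q = [[1, 2, 3]].
Insert 2: 2 bumps 3 from row 1; 3 starts row 2. P = [[1, 2, 4], [3]], Q = [[1, 2, 3], [4]].

So P = [[1, 2, 4], [3]], Q = [[1, 2, 3], [4]].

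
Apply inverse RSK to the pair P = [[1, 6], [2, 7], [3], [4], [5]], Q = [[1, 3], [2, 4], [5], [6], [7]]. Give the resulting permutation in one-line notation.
Reverse the RSK construction: for i from n down to 1, find the cell of Q containing i, remove the entry at that cell from P, and reverse-bump it up through P; the value ejected from row 1 is w(i).

Step i=7: Q has 7 at row 5, column 1; remove 5 from row 5 of P and reverse-bump: 5 enters row 4 and ejects 4; 4 enters row 3 and ejects 3; 3 enters row 2 and ejects 2; 2 enters row 1 and ejects 1. So w(7) = 1. P is now [[2, 6], [3, 7], [4], [5]].
Step i=6: Q has 6 at row 4, column 1; remove 5 from row 4 of P and reverse-bump: 5 enters row 3 and ejects 4; 4 enters row 2 and ejects 3; 3 enters row 1 and ejects 2. So w(6) = 2. P is now [[3, 6], [4, 7], [5]].
Step i=5: Q has 5 at row 3, column 1; remove 5 from row 3 of P and reverse-bump: 5 enters row 2 and ejects 4; 4 enters row 1 and ejects 3. So w(5) = 3. P is now [[4, 6], [5, 7]].
Step i=4: Q has 4 at row 2, column 2; remove 7 from row 2 of P and reverse-bump: 7 enters row 1 and ejects 6. So w(4) = 6. P is now [[4, 7], [5]].
Step i=3: Q has 3 at row 1, column 2; remove that cell from P, ejecting 7. So w(3) = 7. P is now [[4], [5]].
Step i=2: Q has 2 at row 2, column 1; remove 5 from row 2 of P and reverse-bump: 5 enters row 1 and ejects 4. So w(2) = 4. P is now [[5]].
Step i=1: Q has 1 at row 1, column 1; remove that cell from P, ejecting 5. So w(1) = 5. P is now [].

So w = 5 4 7 6 3 2 1.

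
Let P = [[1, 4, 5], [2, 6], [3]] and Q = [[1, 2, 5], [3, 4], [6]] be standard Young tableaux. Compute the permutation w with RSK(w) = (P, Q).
3 6 2 4 5 1

Reverse the RSK construction: for i from n down to 1, find the cell of Q containing i, remove the entry at that cell from P, and reverse-bump it up through P; the value ejected from row 1 is w(i).

Step i=6: Q has 6 at row 3, column 1; remove 3 from row 3 of P and reverse-bump: 3 enters row 2 and ejects 2; 2 enters row 1 and ejects 1. So w(6) = 1. P is now [[2, 4, 5], [3, 6]].
Step i=5: Q has 5 at row 1, column 3; remove that cell from P, ejecting 5. So w(5) = 5. P is now [[2, 4], [3, 6]].
Step i=4: Q has 4 at row 2, column 2; remove 6 from row 2 of P and reverse-bump: 6 enters row 1 and ejects 4. So w(4) = 4. P is now [[2, 6], [3]].
Step i=3: Q has 3 at row 2, column 1; remove 3 from row 2 of P and reverse-bump: 3 enters row 1 and ejects 2. So w(3) = 2. P is now [[3, 6]].
Step i=2: Q has 2 at row 1, column 2; remove that cell from P, ejecting 6. So w(2) = 6. P is now [[3]].
Step i=1: Q has 1 at row 1, column 1; remove that cell from P, ejecting 3. So w(1) = 3. P is now [].

So w = 3 6 2 4 5 1.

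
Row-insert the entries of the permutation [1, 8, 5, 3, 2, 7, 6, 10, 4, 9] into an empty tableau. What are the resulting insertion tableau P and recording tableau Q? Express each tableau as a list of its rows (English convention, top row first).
Insert each entry of the permutation into P by Schensted row insertion, recording in Q the position of each new cell.

Insert 1: appended to row 1. P = [[1]], Q = [[1]].
Insert 8: appended to row 1. P = [[1, 8]], Q = [[1, 2]].
Insert 5: 5 bumps 8 from row 1; 8 starts row 2. P = [[1, 5], [8]], Q = [[1, 2], [3]].
Insert 3: 3 bumps 5 from row 1; 5 bumps 8 from row 2; 8 starts row 3. P = [[1, 3], [5], [8]], Q = [[1, 2], [3], [4]].
Insert 2: 2 bumps 3 from row 1; 3 bumps 5 from row 2; 5 bumps 8 from row 3; 8 starts row 4. P = [[1, 2], [3], [5], [8]], Q = [[1, 2], [3], [4], [5]].
Insert 7: appended to row 1. P = [[1, 2, 7], [3], [5], [8]], Q = [[1, 2, 6], [3], [4], [5]].
Insert 6: 6 bumps 7 from row 1; 7 appends to row 2. P = [[1, 2, 6], [3, 7], [5], [8]], Q = [[1, 2, 6], [3, 7], [4], [5]].
Insert 10: appended to row 1. P = [[1, 2, 6, 10], [3, 7], [5], [8]], Q = [[1, 2, 6, 8], [3, 7], [4], [5]].
Insert 4: 4 bumps 6 from row 1; 6 bumps 7 from row 2; 7 appends to row 3. P = [[1, 2, 4, 10], [3, 6], [5, 7], [8]], Q = [[1, 2, 6, 8], [3, 7], [4, 9], [5]].
Insert 9: 9 bumps 10 from row 1; 10 appends to row 2. P = [[1, 2, 4, 9], [3, 6, 10], [5, 7], [8]], Q = [[1, 2, 6, 8], [3, 7, 10], [4, 9], [5]].

So P = [[1, 2, 4, 9], [3, 6, 10], [5, 7], [8]], Q = [[1, 2, 6, 8], [3, 7, 10], [4, 9], [5]].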